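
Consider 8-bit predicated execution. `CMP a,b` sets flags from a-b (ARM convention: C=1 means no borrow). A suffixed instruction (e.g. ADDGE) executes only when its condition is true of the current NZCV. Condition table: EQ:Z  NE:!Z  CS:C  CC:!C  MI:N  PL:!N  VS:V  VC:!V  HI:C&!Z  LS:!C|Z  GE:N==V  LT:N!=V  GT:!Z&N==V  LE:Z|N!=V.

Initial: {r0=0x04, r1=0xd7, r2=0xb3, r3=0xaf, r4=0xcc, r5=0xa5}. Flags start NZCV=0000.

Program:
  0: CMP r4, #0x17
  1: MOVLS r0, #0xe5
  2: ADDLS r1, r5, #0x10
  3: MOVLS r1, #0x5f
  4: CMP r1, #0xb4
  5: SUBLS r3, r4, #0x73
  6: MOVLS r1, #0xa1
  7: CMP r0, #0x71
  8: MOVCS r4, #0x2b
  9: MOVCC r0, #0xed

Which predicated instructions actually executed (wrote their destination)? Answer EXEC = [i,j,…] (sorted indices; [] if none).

0: ✓ CMP  NZCV=1010
1: · MOVLS
2: · ADDLS
3: · MOVLS
4: ✓ CMP  NZCV=0010
5: · SUBLS
6: · MOVLS
7: ✓ CMP  NZCV=1000
8: · MOVCS
9: ✓ MOVCC  r0←0xed

EXEC = [9]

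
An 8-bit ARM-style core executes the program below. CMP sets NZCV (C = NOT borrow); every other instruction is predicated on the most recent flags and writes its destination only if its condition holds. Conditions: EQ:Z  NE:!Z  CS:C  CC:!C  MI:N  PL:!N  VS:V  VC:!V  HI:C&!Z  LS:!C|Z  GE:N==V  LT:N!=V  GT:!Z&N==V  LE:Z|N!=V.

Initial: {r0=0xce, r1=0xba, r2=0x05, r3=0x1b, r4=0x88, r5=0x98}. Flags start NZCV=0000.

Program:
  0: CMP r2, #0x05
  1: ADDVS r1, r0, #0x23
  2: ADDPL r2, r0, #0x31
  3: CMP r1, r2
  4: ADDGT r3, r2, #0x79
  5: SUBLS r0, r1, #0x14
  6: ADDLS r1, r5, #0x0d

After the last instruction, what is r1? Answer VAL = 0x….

[0] flags=0110 → (cmp)
[1] flags=0110 VS?F → skip
[2] flags=0110 PL?T → r2=0xff
[3] flags=1000 → (cmp)
[4] flags=1000 GT?F → skip
[5] flags=1000 LS?T → r0=0xa6
[6] flags=1000 LS?T → r1=0xa5

VAL = 0xa5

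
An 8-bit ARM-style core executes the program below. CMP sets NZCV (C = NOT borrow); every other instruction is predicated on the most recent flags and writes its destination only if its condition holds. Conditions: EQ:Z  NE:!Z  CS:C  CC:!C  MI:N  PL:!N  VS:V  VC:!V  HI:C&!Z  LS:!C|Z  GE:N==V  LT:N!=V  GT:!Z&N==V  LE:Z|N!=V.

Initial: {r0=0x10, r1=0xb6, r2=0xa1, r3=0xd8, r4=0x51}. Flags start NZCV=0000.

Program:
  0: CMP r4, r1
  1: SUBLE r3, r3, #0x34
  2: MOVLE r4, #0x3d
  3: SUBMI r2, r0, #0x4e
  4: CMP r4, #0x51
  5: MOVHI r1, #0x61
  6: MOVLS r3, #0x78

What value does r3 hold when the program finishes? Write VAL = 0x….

0: ✓ CMP  NZCV=1001
1: · SUBLE
2: · MOVLE
3: ✓ SUBMI  r2←0xc2
4: ✓ CMP  NZCV=0110
5: · MOVHI
6: ✓ MOVLS  r3←0x78

VAL = 0x78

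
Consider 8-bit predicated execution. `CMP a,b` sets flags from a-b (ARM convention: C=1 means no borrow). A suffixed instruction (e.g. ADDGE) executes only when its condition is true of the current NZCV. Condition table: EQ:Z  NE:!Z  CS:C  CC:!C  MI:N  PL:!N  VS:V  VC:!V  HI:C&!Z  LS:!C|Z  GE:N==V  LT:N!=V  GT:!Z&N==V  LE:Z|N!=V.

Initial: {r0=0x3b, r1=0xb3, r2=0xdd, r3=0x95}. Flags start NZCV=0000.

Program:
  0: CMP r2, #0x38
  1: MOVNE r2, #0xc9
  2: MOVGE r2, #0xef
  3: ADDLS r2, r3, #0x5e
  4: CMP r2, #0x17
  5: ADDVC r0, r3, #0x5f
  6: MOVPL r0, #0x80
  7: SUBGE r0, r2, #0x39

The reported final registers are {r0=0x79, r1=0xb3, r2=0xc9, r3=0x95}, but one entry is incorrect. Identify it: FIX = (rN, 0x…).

FIX = (r0, 0xf4)

0: ✓ CMP  NZCV=1010
1: ✓ MOVNE  r2←0xc9
2: · MOVGE
3: · ADDLS
4: ✓ CMP  NZCV=1010
5: ✓ ADDVC  r0←0xf4
6: · MOVPL
7: · SUBGE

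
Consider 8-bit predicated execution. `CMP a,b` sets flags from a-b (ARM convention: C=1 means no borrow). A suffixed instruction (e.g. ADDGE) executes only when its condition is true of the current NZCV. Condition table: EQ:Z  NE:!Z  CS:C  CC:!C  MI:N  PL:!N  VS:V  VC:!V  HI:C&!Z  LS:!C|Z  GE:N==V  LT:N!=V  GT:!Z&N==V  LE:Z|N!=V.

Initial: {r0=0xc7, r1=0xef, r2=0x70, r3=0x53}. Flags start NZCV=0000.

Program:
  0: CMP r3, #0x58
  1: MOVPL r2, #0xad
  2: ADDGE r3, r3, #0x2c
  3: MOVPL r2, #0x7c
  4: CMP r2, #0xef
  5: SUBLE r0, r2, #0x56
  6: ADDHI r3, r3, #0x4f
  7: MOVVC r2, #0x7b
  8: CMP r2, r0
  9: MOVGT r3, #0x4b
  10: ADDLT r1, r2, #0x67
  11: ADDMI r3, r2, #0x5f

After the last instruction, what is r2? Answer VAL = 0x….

0: ✓ CMP  NZCV=1000
1: · MOVPL
2: · ADDGE
3: · MOVPL
4: ✓ CMP  NZCV=1001
5: · SUBLE
6: · ADDHI
7: · MOVVC
8: ✓ CMP  NZCV=1001
9: ✓ MOVGT  r3←0x4b
10: · ADDLT
11: ✓ ADDMI  r3←0xcf

VAL = 0x70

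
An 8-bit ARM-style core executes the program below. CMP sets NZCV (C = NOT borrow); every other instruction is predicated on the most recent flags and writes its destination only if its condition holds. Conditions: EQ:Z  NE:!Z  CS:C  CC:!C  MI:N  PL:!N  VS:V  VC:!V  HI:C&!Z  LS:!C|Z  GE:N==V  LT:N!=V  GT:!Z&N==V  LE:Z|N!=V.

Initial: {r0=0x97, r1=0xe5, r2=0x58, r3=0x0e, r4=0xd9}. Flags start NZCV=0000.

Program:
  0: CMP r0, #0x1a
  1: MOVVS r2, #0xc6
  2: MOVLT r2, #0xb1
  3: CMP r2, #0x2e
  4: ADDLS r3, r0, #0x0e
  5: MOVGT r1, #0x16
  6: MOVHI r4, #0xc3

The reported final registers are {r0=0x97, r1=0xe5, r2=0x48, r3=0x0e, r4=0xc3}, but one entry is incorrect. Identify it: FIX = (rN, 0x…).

0: ✓ CMP  NZCV=0011
1: ✓ MOVVS  r2←0xc6
2: ✓ MOVLT  r2←0xb1
3: ✓ CMP  NZCV=1010
4: · ADDLS
5: · MOVGT
6: ✓ MOVHI  r4←0xc3

FIX = (r2, 0xb1)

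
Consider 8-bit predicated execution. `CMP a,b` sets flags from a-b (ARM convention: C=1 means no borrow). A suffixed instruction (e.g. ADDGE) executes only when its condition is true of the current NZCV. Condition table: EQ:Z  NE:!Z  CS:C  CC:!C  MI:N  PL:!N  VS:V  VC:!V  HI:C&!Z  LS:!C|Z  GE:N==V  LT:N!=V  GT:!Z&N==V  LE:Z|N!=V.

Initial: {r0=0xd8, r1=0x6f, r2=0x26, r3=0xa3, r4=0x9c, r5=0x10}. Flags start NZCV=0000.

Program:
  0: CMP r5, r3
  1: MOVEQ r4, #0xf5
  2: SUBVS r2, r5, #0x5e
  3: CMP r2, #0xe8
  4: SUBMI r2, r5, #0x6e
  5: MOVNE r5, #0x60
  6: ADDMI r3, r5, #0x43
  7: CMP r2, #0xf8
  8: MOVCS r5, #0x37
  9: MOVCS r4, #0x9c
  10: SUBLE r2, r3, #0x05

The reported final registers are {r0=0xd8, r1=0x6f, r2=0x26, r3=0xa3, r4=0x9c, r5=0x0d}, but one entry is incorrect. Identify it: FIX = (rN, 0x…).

[0] flags=0000 → (cmp)
[1] flags=0000 EQ?F → skip
[2] flags=0000 VS?F → skip
[3] flags=0000 → (cmp)
[4] flags=0000 MI?F → skip
[5] flags=0000 NE?T → r5=0x60
[6] flags=0000 MI?F → skip
[7] flags=0000 → (cmp)
[8] flags=0000 CS?F → skip
[9] flags=0000 CS?F → skip
[10] flags=0000 LE?F → skip

FIX = (r5, 0x60)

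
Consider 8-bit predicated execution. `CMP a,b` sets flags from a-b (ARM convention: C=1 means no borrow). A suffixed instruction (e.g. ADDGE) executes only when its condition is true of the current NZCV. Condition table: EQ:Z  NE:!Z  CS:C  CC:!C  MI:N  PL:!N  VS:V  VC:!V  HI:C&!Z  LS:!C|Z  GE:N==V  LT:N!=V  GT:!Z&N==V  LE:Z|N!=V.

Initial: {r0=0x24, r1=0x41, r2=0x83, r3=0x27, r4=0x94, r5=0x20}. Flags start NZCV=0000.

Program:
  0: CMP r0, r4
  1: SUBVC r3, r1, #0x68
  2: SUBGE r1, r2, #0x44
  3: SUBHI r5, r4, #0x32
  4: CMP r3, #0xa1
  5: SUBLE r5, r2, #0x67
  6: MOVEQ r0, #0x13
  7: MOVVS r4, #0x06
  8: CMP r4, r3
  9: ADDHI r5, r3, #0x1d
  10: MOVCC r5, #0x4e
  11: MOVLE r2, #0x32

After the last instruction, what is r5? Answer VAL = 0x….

VAL = 0x4e

[0] flags=1001 → (cmp)
[1] flags=1001 VC?F → skip
[2] flags=1001 GE?T → r1=0x3f
[3] flags=1001 HI?F → skip
[4] flags=1001 → (cmp)
[5] flags=1001 LE?F → skip
[6] flags=1001 EQ?F → skip
[7] flags=1001 VS?T → r4=0x06
[8] flags=1000 → (cmp)
[9] flags=1000 HI?F → skip
[10] flags=1000 CC?T → r5=0x4e
[11] flags=1000 LE?T → r2=0x32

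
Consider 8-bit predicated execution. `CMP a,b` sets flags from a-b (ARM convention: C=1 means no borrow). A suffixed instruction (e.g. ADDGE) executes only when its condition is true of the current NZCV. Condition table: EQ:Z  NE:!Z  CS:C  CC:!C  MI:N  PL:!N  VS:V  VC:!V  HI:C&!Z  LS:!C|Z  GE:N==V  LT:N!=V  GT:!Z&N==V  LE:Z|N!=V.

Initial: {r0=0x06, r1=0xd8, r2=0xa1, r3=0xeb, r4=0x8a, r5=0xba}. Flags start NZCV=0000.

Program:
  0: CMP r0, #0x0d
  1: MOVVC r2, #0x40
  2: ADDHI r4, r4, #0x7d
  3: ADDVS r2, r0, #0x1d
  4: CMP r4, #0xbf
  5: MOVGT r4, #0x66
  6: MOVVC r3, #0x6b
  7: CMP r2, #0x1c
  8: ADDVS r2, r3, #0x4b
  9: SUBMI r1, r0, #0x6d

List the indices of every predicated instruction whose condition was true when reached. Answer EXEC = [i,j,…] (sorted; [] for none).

EXEC = [1,6]

[0] flags=1000 → (cmp)
[1] flags=1000 VC?T → r2=0x40
[2] flags=1000 HI?F → skip
[3] flags=1000 VS?F → skip
[4] flags=1000 → (cmp)
[5] flags=1000 GT?F → skip
[6] flags=1000 VC?T → r3=0x6b
[7] flags=0010 → (cmp)
[8] flags=0010 VS?F → skip
[9] flags=0010 MI?F → skip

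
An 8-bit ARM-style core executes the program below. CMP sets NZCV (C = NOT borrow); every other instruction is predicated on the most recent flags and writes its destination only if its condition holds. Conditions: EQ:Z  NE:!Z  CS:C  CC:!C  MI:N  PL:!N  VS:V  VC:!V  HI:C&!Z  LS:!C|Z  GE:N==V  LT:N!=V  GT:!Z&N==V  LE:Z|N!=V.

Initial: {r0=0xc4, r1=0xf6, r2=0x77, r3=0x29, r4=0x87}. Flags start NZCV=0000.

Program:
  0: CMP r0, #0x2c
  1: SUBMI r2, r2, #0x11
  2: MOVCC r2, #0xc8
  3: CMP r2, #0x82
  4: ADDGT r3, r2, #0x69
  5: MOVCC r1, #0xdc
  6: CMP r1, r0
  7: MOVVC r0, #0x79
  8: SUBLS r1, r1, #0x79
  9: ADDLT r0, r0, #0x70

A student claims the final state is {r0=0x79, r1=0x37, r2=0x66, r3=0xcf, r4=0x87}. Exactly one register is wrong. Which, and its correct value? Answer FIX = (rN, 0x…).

[0] flags=1010 → (cmp)
[1] flags=1010 MI?T → r2=0x66
[2] flags=1010 CC?F → skip
[3] flags=1001 → (cmp)
[4] flags=1001 GT?T → r3=0xcf
[5] flags=1001 CC?T → r1=0xdc
[6] flags=0010 → (cmp)
[7] flags=0010 VC?T → r0=0x79
[8] flags=0010 LS?F → skip
[9] flags=0010 LT?F → skip

FIX = (r1, 0xdc)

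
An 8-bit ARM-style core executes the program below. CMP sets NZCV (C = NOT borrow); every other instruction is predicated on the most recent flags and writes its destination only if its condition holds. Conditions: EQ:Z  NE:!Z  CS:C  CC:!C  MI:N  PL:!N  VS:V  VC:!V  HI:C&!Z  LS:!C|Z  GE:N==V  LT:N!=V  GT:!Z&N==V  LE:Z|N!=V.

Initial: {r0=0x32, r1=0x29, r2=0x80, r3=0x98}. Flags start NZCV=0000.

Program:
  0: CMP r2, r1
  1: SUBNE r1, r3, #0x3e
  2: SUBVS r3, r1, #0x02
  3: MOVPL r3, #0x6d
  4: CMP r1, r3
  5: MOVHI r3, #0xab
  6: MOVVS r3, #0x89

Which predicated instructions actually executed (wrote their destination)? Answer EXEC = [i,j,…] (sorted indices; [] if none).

0: ✓ CMP  NZCV=0011
1: ✓ SUBNE  r1←0x5a
2: ✓ SUBVS  r3←0x58
3: ✓ MOVPL  r3←0x6d
4: ✓ CMP  NZCV=1000
5: · MOVHI
6: · MOVVS

EXEC = [1,2,3]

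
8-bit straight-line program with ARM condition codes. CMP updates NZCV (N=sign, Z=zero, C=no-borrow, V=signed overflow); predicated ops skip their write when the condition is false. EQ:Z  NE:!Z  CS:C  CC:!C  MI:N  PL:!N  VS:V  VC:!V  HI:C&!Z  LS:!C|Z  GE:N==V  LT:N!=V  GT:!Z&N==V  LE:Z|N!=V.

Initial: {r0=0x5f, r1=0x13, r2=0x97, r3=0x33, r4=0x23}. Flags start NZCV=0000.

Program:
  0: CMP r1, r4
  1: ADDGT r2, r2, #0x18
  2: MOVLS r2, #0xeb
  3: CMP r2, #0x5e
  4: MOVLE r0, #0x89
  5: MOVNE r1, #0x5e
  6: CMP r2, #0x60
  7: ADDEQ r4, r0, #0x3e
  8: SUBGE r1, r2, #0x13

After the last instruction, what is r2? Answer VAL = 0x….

0: ✓ CMP  NZCV=1000
1: · ADDGT
2: ✓ MOVLS  r2←0xeb
3: ✓ CMP  NZCV=1010
4: ✓ MOVLE  r0←0x89
5: ✓ MOVNE  r1←0x5e
6: ✓ CMP  NZCV=1010
7: · ADDEQ
8: · SUBGE

VAL = 0xeb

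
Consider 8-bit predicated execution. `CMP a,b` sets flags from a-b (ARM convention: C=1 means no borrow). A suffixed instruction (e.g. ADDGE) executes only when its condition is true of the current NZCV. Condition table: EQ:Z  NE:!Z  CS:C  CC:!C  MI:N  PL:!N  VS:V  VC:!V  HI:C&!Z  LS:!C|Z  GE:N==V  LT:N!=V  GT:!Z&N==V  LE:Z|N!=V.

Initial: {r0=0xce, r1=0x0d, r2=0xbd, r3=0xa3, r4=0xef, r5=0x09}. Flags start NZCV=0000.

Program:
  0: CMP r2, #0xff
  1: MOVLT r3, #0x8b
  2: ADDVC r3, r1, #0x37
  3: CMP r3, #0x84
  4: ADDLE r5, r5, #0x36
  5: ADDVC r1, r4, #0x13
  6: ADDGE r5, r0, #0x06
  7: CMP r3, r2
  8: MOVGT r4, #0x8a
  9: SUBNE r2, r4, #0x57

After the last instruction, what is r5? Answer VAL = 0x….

VAL = 0xd4

[0] flags=1000 → (cmp)
[1] flags=1000 LT?T → r3=0x8b
[2] flags=1000 VC?T → r3=0x44
[3] flags=1001 → (cmp)
[4] flags=1001 LE?F → skip
[5] flags=1001 VC?F → skip
[6] flags=1001 GE?T → r5=0xd4
[7] flags=1001 → (cmp)
[8] flags=1001 GT?T → r4=0x8a
[9] flags=1001 NE?T → r2=0x33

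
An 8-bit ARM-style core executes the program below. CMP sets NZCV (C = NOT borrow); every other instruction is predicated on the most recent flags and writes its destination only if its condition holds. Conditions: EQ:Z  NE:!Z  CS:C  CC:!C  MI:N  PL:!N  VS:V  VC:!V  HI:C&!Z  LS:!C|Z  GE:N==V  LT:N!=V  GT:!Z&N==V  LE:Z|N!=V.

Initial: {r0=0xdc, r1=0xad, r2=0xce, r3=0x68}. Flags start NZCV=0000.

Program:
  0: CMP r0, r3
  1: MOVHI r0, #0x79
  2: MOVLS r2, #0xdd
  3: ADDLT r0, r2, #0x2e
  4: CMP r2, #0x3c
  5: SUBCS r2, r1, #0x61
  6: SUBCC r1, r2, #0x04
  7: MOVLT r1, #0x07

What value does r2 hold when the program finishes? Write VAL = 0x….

0: ✓ CMP  NZCV=0011
1: ✓ MOVHI  r0←0x79
2: · MOVLS
3: ✓ ADDLT  r0←0xfc
4: ✓ CMP  NZCV=1010
5: ✓ SUBCS  r2←0x4c
6: · SUBCC
7: ✓ MOVLT  r1←0x07

VAL = 0x4c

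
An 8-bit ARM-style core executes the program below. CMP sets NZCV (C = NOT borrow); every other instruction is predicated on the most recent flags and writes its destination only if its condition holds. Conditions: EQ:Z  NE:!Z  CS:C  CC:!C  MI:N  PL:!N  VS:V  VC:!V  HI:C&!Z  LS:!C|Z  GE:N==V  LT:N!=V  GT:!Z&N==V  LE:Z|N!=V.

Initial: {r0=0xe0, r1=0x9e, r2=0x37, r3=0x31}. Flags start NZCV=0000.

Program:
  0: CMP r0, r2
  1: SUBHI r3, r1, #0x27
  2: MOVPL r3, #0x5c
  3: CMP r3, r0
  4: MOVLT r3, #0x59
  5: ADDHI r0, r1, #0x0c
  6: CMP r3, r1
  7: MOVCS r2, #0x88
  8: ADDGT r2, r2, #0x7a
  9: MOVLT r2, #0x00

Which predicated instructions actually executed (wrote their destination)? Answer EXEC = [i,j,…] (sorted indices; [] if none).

[0] flags=1010 → (cmp)
[1] flags=1010 HI?T → r3=0x77
[2] flags=1010 PL?F → skip
[3] flags=1001 → (cmp)
[4] flags=1001 LT?F → skip
[5] flags=1001 HI?F → skip
[6] flags=1001 → (cmp)
[7] flags=1001 CS?F → skip
[8] flags=1001 GT?T → r2=0xb1
[9] flags=1001 LT?F → skip

EXEC = [1,8]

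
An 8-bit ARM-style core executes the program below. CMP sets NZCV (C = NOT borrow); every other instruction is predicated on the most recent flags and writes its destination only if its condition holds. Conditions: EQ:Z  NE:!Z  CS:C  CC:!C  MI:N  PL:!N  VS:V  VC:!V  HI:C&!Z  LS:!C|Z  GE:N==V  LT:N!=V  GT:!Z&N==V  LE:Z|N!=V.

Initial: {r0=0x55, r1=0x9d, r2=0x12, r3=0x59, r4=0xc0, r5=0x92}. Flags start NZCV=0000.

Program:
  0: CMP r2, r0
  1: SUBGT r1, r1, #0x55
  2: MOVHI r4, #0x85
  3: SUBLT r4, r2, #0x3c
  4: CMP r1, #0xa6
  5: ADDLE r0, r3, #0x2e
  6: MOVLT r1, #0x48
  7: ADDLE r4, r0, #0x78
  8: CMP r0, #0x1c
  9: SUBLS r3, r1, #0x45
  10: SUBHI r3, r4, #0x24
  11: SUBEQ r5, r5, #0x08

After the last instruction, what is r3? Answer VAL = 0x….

VAL = 0xdb

[0] flags=1000 → (cmp)
[1] flags=1000 GT?F → skip
[2] flags=1000 HI?F → skip
[3] flags=1000 LT?T → r4=0xd6
[4] flags=1000 → (cmp)
[5] flags=1000 LE?T → r0=0x87
[6] flags=1000 LT?T → r1=0x48
[7] flags=1000 LE?T → r4=0xff
[8] flags=0011 → (cmp)
[9] flags=0011 LS?F → skip
[10] flags=0011 HI?T → r3=0xdb
[11] flags=0011 EQ?F → skip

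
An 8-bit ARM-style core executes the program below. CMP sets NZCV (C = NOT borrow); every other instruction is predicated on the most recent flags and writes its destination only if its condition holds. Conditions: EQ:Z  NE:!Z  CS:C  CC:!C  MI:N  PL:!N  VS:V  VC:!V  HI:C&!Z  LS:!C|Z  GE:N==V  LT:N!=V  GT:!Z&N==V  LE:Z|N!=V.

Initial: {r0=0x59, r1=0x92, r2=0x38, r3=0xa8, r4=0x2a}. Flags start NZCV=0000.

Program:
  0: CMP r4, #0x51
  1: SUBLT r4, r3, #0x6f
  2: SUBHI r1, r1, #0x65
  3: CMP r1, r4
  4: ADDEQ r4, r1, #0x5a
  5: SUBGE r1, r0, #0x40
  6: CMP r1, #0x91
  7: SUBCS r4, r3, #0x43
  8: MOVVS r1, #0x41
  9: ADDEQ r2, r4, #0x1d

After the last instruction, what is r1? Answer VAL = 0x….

VAL = 0x92

[0] flags=1000 → (cmp)
[1] flags=1000 LT?T → r4=0x39
[2] flags=1000 HI?F → skip
[3] flags=0011 → (cmp)
[4] flags=0011 EQ?F → skip
[5] flags=0011 GE?F → skip
[6] flags=0010 → (cmp)
[7] flags=0010 CS?T → r4=0x65
[8] flags=0010 VS?F → skip
[9] flags=0010 EQ?F → skip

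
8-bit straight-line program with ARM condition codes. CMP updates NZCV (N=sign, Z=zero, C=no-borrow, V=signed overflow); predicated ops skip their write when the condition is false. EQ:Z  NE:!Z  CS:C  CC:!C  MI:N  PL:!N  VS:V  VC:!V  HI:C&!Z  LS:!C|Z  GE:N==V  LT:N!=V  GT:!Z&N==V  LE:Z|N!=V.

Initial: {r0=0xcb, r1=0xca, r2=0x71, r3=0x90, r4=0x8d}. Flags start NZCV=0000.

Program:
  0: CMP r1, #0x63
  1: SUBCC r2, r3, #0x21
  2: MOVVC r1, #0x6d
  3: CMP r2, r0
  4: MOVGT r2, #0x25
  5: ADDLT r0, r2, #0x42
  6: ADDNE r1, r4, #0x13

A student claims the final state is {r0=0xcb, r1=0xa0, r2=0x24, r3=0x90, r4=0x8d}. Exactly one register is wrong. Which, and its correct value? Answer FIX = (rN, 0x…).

FIX = (r2, 0x25)

0: ✓ CMP  NZCV=0011
1: · SUBCC
2: · MOVVC
3: ✓ CMP  NZCV=1001
4: ✓ MOVGT  r2←0x25
5: · ADDLT
6: ✓ ADDNE  r1←0xa0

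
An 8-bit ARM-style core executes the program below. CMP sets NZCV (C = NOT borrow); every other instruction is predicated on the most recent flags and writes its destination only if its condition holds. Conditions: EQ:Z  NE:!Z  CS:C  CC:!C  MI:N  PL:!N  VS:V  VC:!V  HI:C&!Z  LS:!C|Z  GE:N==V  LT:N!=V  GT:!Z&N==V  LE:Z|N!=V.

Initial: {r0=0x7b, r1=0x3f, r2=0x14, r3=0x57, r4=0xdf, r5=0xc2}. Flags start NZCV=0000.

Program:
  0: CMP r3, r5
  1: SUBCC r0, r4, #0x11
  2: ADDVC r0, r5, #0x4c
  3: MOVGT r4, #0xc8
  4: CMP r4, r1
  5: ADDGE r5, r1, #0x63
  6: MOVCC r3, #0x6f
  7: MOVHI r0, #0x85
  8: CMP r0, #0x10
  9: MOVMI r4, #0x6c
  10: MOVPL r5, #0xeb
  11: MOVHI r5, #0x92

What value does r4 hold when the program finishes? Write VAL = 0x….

VAL = 0xc8

0: ✓ CMP  NZCV=1001
1: ✓ SUBCC  r0←0xce
2: · ADDVC
3: ✓ MOVGT  r4←0xc8
4: ✓ CMP  NZCV=1010
5: · ADDGE
6: · MOVCC
7: ✓ MOVHI  r0←0x85
8: ✓ CMP  NZCV=0011
9: · MOVMI
10: ✓ MOVPL  r5←0xeb
11: ✓ MOVHI  r5←0x92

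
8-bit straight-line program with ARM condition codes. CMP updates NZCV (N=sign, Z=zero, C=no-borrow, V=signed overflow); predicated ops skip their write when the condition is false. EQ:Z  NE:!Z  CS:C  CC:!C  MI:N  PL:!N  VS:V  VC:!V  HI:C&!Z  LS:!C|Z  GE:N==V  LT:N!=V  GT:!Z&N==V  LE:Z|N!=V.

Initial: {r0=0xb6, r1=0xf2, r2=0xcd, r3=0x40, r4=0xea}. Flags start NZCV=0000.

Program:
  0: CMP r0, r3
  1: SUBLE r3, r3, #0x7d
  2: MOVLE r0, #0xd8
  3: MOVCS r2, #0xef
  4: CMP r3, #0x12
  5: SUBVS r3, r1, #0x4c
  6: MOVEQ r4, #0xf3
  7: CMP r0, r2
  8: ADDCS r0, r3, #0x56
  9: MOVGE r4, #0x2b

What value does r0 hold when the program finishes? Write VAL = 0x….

0: ✓ CMP  NZCV=0011
1: ✓ SUBLE  r3←0xc3
2: ✓ MOVLE  r0←0xd8
3: ✓ MOVCS  r2←0xef
4: ✓ CMP  NZCV=1010
5: · SUBVS
6: · MOVEQ
7: ✓ CMP  NZCV=1000
8: · ADDCS
9: · MOVGE

VAL = 0xd8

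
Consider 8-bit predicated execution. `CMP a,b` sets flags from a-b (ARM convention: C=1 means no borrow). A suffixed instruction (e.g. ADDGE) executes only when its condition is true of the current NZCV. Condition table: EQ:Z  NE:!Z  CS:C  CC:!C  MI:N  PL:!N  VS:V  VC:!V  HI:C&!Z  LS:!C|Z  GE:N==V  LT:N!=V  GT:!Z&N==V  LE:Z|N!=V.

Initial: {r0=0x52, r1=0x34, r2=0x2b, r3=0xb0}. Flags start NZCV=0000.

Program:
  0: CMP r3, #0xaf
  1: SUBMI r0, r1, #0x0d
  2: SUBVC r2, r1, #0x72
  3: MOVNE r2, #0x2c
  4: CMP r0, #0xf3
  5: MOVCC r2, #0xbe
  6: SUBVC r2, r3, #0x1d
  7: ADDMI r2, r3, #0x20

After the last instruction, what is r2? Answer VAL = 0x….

VAL = 0x93

[0] flags=0010 → (cmp)
[1] flags=0010 MI?F → skip
[2] flags=0010 VC?T → r2=0xc2
[3] flags=0010 NE?T → r2=0x2c
[4] flags=0000 → (cmp)
[5] flags=0000 CC?T → r2=0xbe
[6] flags=0000 VC?T → r2=0x93
[7] flags=0000 MI?F → skip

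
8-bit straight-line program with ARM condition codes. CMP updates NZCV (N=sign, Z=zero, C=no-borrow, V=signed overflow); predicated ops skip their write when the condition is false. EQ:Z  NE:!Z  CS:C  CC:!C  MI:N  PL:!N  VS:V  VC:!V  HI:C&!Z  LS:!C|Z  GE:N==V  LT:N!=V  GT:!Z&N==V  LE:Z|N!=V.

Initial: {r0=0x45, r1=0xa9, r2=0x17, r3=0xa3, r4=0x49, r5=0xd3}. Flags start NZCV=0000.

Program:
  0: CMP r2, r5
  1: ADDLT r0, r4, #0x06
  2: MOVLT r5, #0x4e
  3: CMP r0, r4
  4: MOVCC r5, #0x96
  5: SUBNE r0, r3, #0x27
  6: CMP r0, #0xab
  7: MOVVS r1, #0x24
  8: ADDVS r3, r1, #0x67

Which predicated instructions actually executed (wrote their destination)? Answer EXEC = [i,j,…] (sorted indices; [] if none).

0: ✓ CMP  NZCV=0000
1: · ADDLT
2: · MOVLT
3: ✓ CMP  NZCV=1000
4: ✓ MOVCC  r5←0x96
5: ✓ SUBNE  r0←0x7c
6: ✓ CMP  NZCV=1001
7: ✓ MOVVS  r1←0x24
8: ✓ ADDVS  r3←0x8b

EXEC = [4,5,7,8]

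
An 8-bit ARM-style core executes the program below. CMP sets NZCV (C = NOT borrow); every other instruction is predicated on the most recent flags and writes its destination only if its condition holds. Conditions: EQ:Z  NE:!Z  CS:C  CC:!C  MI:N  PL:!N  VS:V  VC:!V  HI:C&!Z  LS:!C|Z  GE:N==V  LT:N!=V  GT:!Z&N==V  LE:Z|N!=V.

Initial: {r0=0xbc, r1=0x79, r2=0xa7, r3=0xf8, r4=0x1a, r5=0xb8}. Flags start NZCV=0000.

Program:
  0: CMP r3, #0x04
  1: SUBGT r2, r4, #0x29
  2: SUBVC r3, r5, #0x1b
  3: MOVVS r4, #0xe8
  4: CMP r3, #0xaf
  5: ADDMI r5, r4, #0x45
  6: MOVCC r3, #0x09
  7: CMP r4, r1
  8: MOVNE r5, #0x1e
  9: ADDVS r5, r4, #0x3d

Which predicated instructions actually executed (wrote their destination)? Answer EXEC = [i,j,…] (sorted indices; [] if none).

EXEC = [2,5,6,8]

[0] flags=1010 → (cmp)
[1] flags=1010 GT?F → skip
[2] flags=1010 VC?T → r3=0x9d
[3] flags=1010 VS?F → skip
[4] flags=1000 → (cmp)
[5] flags=1000 MI?T → r5=0x5f
[6] flags=1000 CC?T → r3=0x09
[7] flags=1000 → (cmp)
[8] flags=1000 NE?T → r5=0x1e
[9] flags=1000 VS?F → skip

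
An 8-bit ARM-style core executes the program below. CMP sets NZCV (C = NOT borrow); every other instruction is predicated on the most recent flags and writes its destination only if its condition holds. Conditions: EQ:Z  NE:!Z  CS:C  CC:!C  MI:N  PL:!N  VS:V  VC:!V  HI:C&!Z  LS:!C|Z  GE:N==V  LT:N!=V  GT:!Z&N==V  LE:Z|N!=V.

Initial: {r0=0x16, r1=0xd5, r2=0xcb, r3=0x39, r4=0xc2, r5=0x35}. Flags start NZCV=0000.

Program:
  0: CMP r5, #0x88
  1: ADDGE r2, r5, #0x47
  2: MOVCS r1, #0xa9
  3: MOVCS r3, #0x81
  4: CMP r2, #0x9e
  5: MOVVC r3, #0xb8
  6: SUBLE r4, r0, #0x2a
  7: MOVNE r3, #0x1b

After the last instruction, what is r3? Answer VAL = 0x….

[0] flags=1001 → (cmp)
[1] flags=1001 GE?T → r2=0x7c
[2] flags=1001 CS?F → skip
[3] flags=1001 CS?F → skip
[4] flags=1001 → (cmp)
[5] flags=1001 VC?F → skip
[6] flags=1001 LE?F → skip
[7] flags=1001 NE?T → r3=0x1b

VAL = 0x1b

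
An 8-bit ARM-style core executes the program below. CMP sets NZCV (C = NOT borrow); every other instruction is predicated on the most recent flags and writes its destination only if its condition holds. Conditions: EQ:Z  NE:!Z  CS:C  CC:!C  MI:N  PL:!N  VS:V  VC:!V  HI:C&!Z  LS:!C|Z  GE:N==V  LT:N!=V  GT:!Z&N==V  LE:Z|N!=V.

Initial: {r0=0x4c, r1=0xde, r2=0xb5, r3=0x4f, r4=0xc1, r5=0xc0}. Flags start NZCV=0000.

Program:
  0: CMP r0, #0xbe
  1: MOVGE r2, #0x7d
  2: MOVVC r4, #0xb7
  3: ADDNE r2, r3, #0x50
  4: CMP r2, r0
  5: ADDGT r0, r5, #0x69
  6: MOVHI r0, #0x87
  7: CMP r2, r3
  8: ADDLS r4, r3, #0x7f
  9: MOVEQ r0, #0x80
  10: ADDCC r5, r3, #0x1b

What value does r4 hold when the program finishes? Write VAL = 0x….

[0] flags=1001 → (cmp)
[1] flags=1001 GE?T → r2=0x7d
[2] flags=1001 VC?F → skip
[3] flags=1001 NE?T → r2=0x9f
[4] flags=0011 → (cmp)
[5] flags=0011 GT?F → skip
[6] flags=0011 HI?T → r0=0x87
[7] flags=0011 → (cmp)
[8] flags=0011 LS?F → skip
[9] flags=0011 EQ?F → skip
[10] flags=0011 CC?F → skip

VAL = 0xc1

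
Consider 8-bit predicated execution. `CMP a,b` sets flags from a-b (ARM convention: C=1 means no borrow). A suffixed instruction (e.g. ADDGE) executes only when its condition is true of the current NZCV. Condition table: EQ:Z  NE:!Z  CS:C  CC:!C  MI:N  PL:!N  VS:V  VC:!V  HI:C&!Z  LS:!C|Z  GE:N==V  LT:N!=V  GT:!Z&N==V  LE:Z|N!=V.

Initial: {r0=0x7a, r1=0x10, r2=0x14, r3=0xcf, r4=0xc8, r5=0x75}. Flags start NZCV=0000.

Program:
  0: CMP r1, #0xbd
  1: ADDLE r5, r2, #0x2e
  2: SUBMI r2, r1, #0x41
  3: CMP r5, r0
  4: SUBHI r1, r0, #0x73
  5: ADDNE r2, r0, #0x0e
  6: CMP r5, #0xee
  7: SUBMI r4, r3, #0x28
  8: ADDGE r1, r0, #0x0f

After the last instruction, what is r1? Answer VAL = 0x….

0: ✓ CMP  NZCV=0000
1: · ADDLE
2: · SUBMI
3: ✓ CMP  NZCV=1000
4: · SUBHI
5: ✓ ADDNE  r2←0x88
6: ✓ CMP  NZCV=1001
7: ✓ SUBMI  r4←0xa7
8: ✓ ADDGE  r1←0x89

VAL = 0x89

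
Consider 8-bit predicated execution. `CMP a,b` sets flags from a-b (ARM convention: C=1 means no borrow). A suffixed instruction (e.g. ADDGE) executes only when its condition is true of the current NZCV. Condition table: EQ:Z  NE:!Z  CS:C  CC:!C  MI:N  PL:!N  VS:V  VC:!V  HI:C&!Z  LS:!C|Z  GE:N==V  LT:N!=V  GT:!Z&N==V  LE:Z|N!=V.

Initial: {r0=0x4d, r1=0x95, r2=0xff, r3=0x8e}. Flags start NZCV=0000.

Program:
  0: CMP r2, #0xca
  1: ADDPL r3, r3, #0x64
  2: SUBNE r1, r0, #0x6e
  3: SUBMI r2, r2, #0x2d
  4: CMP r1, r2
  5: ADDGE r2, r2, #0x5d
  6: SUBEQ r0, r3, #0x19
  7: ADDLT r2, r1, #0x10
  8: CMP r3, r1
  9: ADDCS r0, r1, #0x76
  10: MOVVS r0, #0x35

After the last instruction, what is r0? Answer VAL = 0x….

VAL = 0x55

0: ✓ CMP  NZCV=0010
1: ✓ ADDPL  r3←0xf2
2: ✓ SUBNE  r1←0xdf
3: · SUBMI
4: ✓ CMP  NZCV=1000
5: · ADDGE
6: · SUBEQ
7: ✓ ADDLT  r2←0xef
8: ✓ CMP  NZCV=0010
9: ✓ ADDCS  r0←0x55
10: · MOVVS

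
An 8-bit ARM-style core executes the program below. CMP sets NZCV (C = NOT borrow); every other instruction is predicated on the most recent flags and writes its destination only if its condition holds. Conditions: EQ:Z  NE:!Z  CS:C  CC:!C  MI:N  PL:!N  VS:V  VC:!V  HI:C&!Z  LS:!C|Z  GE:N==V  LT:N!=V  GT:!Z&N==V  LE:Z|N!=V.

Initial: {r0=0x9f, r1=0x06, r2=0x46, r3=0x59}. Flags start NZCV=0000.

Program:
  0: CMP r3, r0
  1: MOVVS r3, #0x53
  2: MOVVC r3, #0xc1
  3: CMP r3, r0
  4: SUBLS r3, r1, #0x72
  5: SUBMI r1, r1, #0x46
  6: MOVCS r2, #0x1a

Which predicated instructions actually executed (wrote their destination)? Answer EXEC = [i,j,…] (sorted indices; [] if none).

0: ✓ CMP  NZCV=1001
1: ✓ MOVVS  r3←0x53
2: · MOVVC
3: ✓ CMP  NZCV=1001
4: ✓ SUBLS  r3←0x94
5: ✓ SUBMI  r1←0xc0
6: · MOVCS

EXEC = [1,4,5]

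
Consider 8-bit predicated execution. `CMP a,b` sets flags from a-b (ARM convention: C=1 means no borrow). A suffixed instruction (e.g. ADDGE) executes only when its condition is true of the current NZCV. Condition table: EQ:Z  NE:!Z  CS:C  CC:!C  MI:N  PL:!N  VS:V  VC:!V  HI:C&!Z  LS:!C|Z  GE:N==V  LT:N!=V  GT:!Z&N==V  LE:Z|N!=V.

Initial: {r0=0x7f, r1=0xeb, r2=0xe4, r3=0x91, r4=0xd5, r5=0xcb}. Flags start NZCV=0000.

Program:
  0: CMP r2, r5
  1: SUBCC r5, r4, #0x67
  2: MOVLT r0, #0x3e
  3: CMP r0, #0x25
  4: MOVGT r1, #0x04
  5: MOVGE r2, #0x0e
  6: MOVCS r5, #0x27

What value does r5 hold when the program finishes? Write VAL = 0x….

VAL = 0x27

0: ✓ CMP  NZCV=0010
1: · SUBCC
2: · MOVLT
3: ✓ CMP  NZCV=0010
4: ✓ MOVGT  r1←0x04
5: ✓ MOVGE  r2←0x0e
6: ✓ MOVCS  r5←0x27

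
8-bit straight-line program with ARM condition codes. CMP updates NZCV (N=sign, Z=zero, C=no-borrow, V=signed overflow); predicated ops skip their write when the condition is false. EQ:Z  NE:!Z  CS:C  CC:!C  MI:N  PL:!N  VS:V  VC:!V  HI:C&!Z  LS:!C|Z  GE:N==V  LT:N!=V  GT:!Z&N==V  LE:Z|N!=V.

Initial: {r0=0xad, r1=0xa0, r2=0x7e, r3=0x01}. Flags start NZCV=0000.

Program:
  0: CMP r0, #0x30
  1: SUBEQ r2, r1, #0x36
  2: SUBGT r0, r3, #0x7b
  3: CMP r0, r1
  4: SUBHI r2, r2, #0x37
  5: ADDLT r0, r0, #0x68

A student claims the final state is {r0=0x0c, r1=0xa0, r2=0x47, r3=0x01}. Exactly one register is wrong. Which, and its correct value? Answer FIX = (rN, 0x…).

0: ✓ CMP  NZCV=0011
1: · SUBEQ
2: · SUBGT
3: ✓ CMP  NZCV=0010
4: ✓ SUBHI  r2←0x47
5: · ADDLT

FIX = (r0, 0xad)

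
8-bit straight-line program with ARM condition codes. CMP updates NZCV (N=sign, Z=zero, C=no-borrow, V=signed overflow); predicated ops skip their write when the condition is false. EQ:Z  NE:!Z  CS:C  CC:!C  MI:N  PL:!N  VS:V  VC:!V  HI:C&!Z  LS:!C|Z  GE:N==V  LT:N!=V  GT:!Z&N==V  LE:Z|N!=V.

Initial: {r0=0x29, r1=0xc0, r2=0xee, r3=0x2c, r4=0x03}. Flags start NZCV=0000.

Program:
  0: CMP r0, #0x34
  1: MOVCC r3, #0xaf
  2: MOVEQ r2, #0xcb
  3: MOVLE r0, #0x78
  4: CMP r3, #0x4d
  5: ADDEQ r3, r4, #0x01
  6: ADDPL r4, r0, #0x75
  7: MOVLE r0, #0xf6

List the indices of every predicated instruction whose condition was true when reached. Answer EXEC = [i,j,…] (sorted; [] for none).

EXEC = [1,3,6,7]

0: ✓ CMP  NZCV=1000
1: ✓ MOVCC  r3←0xaf
2: · MOVEQ
3: ✓ MOVLE  r0←0x78
4: ✓ CMP  NZCV=0011
5: · ADDEQ
6: ✓ ADDPL  r4←0xed
7: ✓ MOVLE  r0←0xf6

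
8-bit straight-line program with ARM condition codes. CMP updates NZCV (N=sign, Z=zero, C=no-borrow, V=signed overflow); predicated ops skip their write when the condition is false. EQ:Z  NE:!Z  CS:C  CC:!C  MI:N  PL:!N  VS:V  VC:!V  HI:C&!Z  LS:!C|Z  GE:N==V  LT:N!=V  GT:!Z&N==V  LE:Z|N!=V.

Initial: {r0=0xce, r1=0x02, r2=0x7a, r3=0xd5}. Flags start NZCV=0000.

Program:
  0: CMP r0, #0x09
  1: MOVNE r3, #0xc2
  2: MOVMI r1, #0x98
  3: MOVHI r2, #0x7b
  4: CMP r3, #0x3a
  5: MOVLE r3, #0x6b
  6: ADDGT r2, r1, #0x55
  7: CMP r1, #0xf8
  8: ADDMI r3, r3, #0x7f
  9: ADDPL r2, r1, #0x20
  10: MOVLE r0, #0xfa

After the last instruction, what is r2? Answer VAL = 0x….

0: ✓ CMP  NZCV=1010
1: ✓ MOVNE  r3←0xc2
2: ✓ MOVMI  r1←0x98
3: ✓ MOVHI  r2←0x7b
4: ✓ CMP  NZCV=1010
5: ✓ MOVLE  r3←0x6b
6: · ADDGT
7: ✓ CMP  NZCV=1000
8: ✓ ADDMI  r3←0xea
9: · ADDPL
10: ✓ MOVLE  r0←0xfa

VAL = 0x7b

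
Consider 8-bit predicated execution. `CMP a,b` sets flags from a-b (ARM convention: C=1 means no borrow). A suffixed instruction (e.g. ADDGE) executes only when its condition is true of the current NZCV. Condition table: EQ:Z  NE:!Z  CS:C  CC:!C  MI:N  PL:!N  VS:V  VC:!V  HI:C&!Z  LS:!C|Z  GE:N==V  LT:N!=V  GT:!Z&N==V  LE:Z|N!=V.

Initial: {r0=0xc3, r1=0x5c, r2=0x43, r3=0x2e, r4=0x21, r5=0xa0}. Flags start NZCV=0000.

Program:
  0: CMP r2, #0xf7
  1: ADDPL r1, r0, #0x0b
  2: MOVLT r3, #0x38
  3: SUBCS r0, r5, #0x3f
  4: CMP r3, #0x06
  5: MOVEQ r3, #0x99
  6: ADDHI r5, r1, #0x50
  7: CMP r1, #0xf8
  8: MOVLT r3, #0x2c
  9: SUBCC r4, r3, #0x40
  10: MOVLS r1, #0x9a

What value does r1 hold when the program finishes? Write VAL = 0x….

VAL = 0x9a

[0] flags=0000 → (cmp)
[1] flags=0000 PL?T → r1=0xce
[2] flags=0000 LT?F → skip
[3] flags=0000 CS?F → skip
[4] flags=0010 → (cmp)
[5] flags=0010 EQ?F → skip
[6] flags=0010 HI?T → r5=0x1e
[7] flags=1000 → (cmp)
[8] flags=1000 LT?T → r3=0x2c
[9] flags=1000 CC?T → r4=0xec
[10] flags=1000 LS?T → r1=0x9a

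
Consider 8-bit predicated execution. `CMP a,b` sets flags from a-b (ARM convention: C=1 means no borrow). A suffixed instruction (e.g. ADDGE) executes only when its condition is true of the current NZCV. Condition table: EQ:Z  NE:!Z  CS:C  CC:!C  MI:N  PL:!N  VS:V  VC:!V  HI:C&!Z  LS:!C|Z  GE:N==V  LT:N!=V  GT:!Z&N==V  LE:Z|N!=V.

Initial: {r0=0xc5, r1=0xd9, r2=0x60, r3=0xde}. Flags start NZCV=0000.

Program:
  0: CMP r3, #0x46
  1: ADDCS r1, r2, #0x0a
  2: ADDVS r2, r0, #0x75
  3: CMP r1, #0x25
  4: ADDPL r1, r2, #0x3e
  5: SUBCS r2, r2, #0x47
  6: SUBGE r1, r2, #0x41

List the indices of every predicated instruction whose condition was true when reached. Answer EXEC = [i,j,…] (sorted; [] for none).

EXEC = [1,4,5,6]

[0] flags=1010 → (cmp)
[1] flags=1010 CS?T → r1=0x6a
[2] flags=1010 VS?F → skip
[3] flags=0010 → (cmp)
[4] flags=0010 PL?T → r1=0x9e
[5] flags=0010 CS?T → r2=0x19
[6] flags=0010 GE?T → r1=0xd8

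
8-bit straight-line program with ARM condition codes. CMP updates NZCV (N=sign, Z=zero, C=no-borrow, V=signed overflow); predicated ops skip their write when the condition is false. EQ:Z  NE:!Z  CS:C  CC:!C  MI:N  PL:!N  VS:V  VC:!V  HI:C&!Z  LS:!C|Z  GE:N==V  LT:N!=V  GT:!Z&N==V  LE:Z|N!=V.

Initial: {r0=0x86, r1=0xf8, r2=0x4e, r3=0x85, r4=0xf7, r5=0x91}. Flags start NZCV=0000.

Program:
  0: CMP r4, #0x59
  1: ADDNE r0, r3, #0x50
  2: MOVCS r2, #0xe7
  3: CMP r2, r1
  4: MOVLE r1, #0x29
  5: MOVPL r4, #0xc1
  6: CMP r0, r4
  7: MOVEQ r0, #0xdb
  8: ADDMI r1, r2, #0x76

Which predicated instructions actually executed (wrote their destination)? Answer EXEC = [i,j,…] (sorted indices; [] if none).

EXEC = [1,2,4,8]

0: ✓ CMP  NZCV=1010
1: ✓ ADDNE  r0←0xd5
2: ✓ MOVCS  r2←0xe7
3: ✓ CMP  NZCV=1000
4: ✓ MOVLE  r1←0x29
5: · MOVPL
6: ✓ CMP  NZCV=1000
7: · MOVEQ
8: ✓ ADDMI  r1←0x5d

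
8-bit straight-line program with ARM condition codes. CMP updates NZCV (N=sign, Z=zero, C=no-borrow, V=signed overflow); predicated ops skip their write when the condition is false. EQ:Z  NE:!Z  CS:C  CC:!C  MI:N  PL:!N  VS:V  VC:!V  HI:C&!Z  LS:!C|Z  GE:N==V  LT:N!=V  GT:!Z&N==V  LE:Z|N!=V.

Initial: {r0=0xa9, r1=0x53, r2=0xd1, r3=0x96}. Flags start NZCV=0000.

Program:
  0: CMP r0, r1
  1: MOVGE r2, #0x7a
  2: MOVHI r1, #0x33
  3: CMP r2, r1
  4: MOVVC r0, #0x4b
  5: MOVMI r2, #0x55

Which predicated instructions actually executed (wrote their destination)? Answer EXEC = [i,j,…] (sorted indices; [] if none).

[0] flags=0011 → (cmp)
[1] flags=0011 GE?F → skip
[2] flags=0011 HI?T → r1=0x33
[3] flags=1010 → (cmp)
[4] flags=1010 VC?T → r0=0x4b
[5] flags=1010 MI?T → r2=0x55

EXEC = [2,4,5]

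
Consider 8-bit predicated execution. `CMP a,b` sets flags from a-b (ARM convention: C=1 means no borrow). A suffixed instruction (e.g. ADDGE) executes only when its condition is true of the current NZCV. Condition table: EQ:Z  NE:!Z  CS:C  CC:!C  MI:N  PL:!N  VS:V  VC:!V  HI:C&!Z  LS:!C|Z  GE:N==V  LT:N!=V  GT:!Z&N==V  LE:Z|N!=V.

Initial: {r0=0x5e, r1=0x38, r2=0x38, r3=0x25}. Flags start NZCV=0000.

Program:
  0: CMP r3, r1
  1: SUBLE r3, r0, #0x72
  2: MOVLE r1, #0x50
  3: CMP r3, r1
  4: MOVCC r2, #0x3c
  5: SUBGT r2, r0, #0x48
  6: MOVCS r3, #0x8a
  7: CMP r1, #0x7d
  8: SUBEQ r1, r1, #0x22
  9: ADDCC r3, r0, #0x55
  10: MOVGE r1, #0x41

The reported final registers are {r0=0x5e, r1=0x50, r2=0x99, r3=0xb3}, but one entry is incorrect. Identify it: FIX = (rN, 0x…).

[0] flags=1000 → (cmp)
[1] flags=1000 LE?T → r3=0xec
[2] flags=1000 LE?T → r1=0x50
[3] flags=1010 → (cmp)
[4] flags=1010 CC?F → skip
[5] flags=1010 GT?F → skip
[6] flags=1010 CS?T → r3=0x8a
[7] flags=1000 → (cmp)
[8] flags=1000 EQ?F → skip
[9] flags=1000 CC?T → r3=0xb3
[10] flags=1000 GE?F → skip

FIX = (r2, 0x38)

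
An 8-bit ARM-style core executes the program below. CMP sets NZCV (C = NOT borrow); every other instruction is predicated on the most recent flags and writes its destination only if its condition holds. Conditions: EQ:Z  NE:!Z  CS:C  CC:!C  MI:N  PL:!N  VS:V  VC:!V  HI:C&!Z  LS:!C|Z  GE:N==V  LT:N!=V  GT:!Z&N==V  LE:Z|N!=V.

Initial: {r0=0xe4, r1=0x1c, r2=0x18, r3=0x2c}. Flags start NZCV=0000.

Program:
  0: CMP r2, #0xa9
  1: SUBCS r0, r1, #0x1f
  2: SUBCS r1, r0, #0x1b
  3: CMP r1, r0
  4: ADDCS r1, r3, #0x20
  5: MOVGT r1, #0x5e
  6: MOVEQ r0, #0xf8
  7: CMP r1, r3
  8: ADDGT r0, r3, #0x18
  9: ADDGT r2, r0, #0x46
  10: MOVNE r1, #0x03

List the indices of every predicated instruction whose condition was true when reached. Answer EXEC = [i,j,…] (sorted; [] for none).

EXEC = [5,8,9,10]

0: ✓ CMP  NZCV=0000
1: · SUBCS
2: · SUBCS
3: ✓ CMP  NZCV=0000
4: · ADDCS
5: ✓ MOVGT  r1←0x5e
6: · MOVEQ
7: ✓ CMP  NZCV=0010
8: ✓ ADDGT  r0←0x44
9: ✓ ADDGT  r2←0x8a
10: ✓ MOVNE  r1←0x03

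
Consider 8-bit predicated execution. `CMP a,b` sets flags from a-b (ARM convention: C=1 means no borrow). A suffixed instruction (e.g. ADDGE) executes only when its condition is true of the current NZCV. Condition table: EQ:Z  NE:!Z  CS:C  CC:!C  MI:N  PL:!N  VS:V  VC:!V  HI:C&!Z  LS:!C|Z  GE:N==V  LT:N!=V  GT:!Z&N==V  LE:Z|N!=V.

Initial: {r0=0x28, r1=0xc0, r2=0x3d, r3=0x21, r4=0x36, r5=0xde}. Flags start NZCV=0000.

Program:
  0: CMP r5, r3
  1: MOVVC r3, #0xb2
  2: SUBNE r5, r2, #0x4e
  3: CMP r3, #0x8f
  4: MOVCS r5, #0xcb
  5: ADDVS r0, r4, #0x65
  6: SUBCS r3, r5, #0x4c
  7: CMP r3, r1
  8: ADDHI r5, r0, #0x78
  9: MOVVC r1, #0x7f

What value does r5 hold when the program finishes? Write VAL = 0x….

[0] flags=1010 → (cmp)
[1] flags=1010 VC?T → r3=0xb2
[2] flags=1010 NE?T → r5=0xef
[3] flags=0010 → (cmp)
[4] flags=0010 CS?T → r5=0xcb
[5] flags=0010 VS?F → skip
[6] flags=0010 CS?T → r3=0x7f
[7] flags=1001 → (cmp)
[8] flags=1001 HI?F → skip
[9] flags=1001 VC?F → skip

VAL = 0xcb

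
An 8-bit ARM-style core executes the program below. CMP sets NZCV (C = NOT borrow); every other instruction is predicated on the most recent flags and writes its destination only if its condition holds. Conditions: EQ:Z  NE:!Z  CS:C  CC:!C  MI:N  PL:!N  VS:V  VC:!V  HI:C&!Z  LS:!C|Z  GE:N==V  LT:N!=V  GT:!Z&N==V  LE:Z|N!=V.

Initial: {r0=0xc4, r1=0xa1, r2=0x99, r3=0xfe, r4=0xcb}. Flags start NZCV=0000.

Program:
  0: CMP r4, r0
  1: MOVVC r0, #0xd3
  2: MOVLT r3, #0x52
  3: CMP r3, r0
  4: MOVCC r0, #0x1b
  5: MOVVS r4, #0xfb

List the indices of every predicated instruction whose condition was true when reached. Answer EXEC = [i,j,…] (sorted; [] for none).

[0] flags=0010 → (cmp)
[1] flags=0010 VC?T → r0=0xd3
[2] flags=0010 LT?F → skip
[3] flags=0010 → (cmp)
[4] flags=0010 CC?F → skip
[5] flags=0010 VS?F → skip

EXEC = [1]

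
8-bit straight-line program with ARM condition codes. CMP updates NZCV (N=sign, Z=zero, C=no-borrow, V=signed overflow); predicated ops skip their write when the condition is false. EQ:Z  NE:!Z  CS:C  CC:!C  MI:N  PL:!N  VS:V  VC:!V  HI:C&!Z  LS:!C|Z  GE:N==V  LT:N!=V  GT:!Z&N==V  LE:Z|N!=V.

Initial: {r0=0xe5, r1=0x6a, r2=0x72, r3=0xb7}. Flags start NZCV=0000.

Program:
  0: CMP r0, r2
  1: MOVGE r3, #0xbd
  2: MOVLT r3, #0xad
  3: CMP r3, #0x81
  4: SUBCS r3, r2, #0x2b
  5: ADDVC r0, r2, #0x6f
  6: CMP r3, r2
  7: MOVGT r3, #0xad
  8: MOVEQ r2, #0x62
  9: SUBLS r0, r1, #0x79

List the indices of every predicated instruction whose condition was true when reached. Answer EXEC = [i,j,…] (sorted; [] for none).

[0] flags=0011 → (cmp)
[1] flags=0011 GE?F → skip
[2] flags=0011 LT?T → r3=0xad
[3] flags=0010 → (cmp)
[4] flags=0010 CS?T → r3=0x47
[5] flags=0010 VC?T → r0=0xe1
[6] flags=1000 → (cmp)
[7] flags=1000 GT?F → skip
[8] flags=1000 EQ?F → skip
[9] flags=1000 LS?T → r0=0xf1

EXEC = [2,4,5,9]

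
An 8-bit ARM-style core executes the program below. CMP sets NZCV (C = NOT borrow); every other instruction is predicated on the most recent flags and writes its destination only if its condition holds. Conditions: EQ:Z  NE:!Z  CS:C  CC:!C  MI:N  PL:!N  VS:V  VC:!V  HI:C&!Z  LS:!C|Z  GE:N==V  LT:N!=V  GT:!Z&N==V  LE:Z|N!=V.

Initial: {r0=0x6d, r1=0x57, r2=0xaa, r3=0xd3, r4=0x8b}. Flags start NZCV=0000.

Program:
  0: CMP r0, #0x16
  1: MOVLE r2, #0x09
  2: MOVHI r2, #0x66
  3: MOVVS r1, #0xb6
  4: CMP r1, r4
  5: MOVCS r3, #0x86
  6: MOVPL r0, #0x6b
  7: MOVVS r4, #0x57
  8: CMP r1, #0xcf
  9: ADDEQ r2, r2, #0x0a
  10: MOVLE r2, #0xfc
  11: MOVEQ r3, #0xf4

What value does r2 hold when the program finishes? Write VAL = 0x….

0: ✓ CMP  NZCV=0010
1: · MOVLE
2: ✓ MOVHI  r2←0x66
3: · MOVVS
4: ✓ CMP  NZCV=1001
5: · MOVCS
6: · MOVPL
7: ✓ MOVVS  r4←0x57
8: ✓ CMP  NZCV=1001
9: · ADDEQ
10: · MOVLE
11: · MOVEQ

VAL = 0x66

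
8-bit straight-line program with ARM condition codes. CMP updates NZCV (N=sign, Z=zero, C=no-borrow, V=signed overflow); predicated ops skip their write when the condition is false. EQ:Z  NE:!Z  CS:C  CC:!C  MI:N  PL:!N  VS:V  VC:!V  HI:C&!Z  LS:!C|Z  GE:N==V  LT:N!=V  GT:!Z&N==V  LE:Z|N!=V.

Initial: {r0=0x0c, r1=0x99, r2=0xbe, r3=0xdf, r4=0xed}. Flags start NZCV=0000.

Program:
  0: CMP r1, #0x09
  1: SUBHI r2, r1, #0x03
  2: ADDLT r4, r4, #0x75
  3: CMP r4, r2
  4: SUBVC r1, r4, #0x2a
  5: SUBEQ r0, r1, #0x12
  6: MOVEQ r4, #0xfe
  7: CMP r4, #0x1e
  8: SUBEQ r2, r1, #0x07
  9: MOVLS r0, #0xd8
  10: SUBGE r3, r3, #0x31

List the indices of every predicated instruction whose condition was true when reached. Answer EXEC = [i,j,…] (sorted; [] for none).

[0] flags=1010 → (cmp)
[1] flags=1010 HI?T → r2=0x96
[2] flags=1010 LT?T → r4=0x62
[3] flags=1001 → (cmp)
[4] flags=1001 VC?F → skip
[5] flags=1001 EQ?F → skip
[6] flags=1001 EQ?F → skip
[7] flags=0010 → (cmp)
[8] flags=0010 EQ?F → skip
[9] flags=0010 LS?F → skip
[10] flags=0010 GE?T → r3=0xae

EXEC = [1,2,10]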